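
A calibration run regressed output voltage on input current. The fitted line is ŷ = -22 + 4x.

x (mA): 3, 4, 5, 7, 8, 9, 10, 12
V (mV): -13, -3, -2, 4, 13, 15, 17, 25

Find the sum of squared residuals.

SSE = 34

x=3: ŷ = -22 + 4·3 = -10; r = -13 − (-10) = -3
x=4: ŷ = -22 + 4·4 = -6; r = -3 − (-6) = 3
x=5: ŷ = -22 + 4·5 = -2; r = -2 − (-2) = 0
x=7: ŷ = -22 + 4·7 = 6; r = 4 − 6 = -2
x=8: ŷ = -22 + 4·8 = 10; r = 13 − 10 = 3
x=9: ŷ = -22 + 4·9 = 14; r = 15 − 14 = 1
x=10: ŷ = -22 + 4·10 = 18; r = 17 − 18 = -1
x=12: ŷ = -22 + 4·12 = 26; r = 25 − 26 = -1
SSE = 9 + 9 + 0 + 4 + 9 + 1 + 1 + 1 = 34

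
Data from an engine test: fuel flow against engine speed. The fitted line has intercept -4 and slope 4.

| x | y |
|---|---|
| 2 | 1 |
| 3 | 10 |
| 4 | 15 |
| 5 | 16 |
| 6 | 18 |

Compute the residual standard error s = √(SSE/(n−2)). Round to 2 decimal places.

x=2: ŷ = -4 + 4·2 = 4; e = 1 − 4 = -3
x=3: ŷ = -4 + 4·3 = 8; e = 10 − 8 = 2
x=4: ŷ = -4 + 4·4 = 12; e = 15 − 12 = 3
x=5: ŷ = -4 + 4·5 = 16; e = 16 − 16 = 0
x=6: ŷ = -4 + 4·6 = 20; e = 18 − 20 = -2
SSE = 9 + 4 + 9 + 0 + 4 = 26
s = √(26/3) = √8.66667 ≈ 2.94

s = 2.94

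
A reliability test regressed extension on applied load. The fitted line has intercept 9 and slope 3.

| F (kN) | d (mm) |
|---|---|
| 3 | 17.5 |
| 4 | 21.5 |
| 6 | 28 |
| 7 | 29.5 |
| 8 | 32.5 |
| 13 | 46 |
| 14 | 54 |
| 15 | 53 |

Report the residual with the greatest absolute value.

r = 3

F=3: ŷ = 9 + 3·3 = 18; r = 17.5 − 18 = -0.5
F=4: ŷ = 9 + 3·4 = 21; r = 21.5 − 21 = 0.5
F=6: ŷ = 9 + 3·6 = 27; r = 28 − 27 = 1
F=7: ŷ = 9 + 3·7 = 30; r = 29.5 − 30 = -0.5
F=8: ŷ = 9 + 3·8 = 33; r = 32.5 − 33 = -0.5
F=13: ŷ = 9 + 3·13 = 48; r = 46 − 48 = -2
F=14: ŷ = 9 + 3·14 = 51; r = 54 − 51 = 3
F=15: ŷ = 9 + 3·15 = 54; r = 53 − 54 = -1
Largest |r| is 3 at F = 14, residual 3.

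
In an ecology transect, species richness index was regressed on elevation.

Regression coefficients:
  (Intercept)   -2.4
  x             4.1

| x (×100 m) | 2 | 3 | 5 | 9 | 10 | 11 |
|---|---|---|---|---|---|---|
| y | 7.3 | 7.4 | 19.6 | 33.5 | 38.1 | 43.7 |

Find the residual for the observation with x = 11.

ŷ = -2.4 + 4.1·11 = 42.7
e = 43.7 − 42.7 = 1

e = 1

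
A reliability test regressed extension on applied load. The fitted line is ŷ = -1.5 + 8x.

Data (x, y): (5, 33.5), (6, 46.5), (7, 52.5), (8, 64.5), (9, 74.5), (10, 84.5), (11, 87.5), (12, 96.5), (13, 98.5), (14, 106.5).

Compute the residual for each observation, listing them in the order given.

-5, 0, -2, 2, 4, 6, 1, 2, -4, -4

x=5: ŷ = -1.5 + 8·5 = 38.5; e = 33.5 − 38.5 = -5
x=6: ŷ = -1.5 + 8·6 = 46.5; e = 46.5 − 46.5 = 0
x=7: ŷ = -1.5 + 8·7 = 54.5; e = 52.5 − 54.5 = -2
x=8: ŷ = -1.5 + 8·8 = 62.5; e = 64.5 − 62.5 = 2
x=9: ŷ = -1.5 + 8·9 = 70.5; e = 74.5 − 70.5 = 4
x=10: ŷ = -1.5 + 8·10 = 78.5; e = 84.5 − 78.5 = 6
x=11: ŷ = -1.5 + 8·11 = 86.5; e = 87.5 − 86.5 = 1
x=12: ŷ = -1.5 + 8·12 = 94.5; e = 96.5 − 94.5 = 2
x=13: ŷ = -1.5 + 8·13 = 102.5; e = 98.5 − 102.5 = -4
x=14: ŷ = -1.5 + 8·14 = 110.5; e = 106.5 − 110.5 = -4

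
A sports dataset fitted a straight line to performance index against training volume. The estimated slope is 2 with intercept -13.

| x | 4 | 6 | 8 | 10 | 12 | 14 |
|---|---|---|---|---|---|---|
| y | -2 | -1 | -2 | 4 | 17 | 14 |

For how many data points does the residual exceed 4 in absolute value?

2

x=4: ŷ = -13 + 2·4 = -5; e = -2 − (-5) = 3
x=6: ŷ = -13 + 2·6 = -1; e = -1 − (-1) = 0
x=8: ŷ = -13 + 2·8 = 3; e = -2 − 3 = -5
x=10: ŷ = -13 + 2·10 = 7; e = 4 − 7 = -3
x=12: ŷ = -13 + 2·12 = 11; e = 17 − 11 = 6
x=14: ŷ = -13 + 2·14 = 15; e = 14 − 15 = -1
|e| > 4: x=8 (|e|=5), x=12 (|e|=6) → 2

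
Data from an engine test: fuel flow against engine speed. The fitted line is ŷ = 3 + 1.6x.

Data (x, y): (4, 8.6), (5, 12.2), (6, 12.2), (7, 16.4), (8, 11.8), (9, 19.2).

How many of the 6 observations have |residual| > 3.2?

x=4: ŷ = 3 + 1.6·4 = 9.4; e = 8.6 − 9.4 = -0.8
x=5: ŷ = 3 + 1.6·5 = 11; e = 12.2 − 11 = 1.2
x=6: ŷ = 3 + 1.6·6 = 12.6; e = 12.2 − 12.6 = -0.4
x=7: ŷ = 3 + 1.6·7 = 14.2; e = 16.4 − 14.2 = 2.2
x=8: ŷ = 3 + 1.6·8 = 15.8; e = 11.8 − 15.8 = -4
x=9: ŷ = 3 + 1.6·9 = 17.4; e = 19.2 − 17.4 = 1.8
|e| > 3.2: x=8 (|e|=4) → 1

1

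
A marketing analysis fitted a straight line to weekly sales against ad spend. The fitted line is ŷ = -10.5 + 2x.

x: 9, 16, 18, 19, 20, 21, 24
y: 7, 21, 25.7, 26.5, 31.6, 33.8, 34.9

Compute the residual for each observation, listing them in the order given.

-0.5, -0.5, 0.2, -1, 2.1, 2.3, -2.6

x=9: ŷ = -10.5 + 2·9 = 7.5; e = 7 − 7.5 = -0.5
x=16: ŷ = -10.5 + 2·16 = 21.5; e = 21 − 21.5 = -0.5
x=18: ŷ = -10.5 + 2·18 = 25.5; e = 25.7 − 25.5 = 0.2
x=19: ŷ = -10.5 + 2·19 = 27.5; e = 26.5 − 27.5 = -1
x=20: ŷ = -10.5 + 2·20 = 29.5; e = 31.6 − 29.5 = 2.1
x=21: ŷ = -10.5 + 2·21 = 31.5; e = 33.8 − 31.5 = 2.3
x=24: ŷ = -10.5 + 2·24 = 37.5; e = 34.9 − 37.5 = -2.6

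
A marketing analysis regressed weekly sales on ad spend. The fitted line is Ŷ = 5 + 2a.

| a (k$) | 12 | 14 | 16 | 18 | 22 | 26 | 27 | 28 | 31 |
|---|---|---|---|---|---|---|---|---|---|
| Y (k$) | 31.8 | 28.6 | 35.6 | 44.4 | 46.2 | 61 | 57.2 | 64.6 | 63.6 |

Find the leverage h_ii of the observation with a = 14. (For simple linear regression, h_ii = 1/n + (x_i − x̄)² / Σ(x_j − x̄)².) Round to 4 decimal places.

h = 0.2645

ā = (12 + 14 + 16 + 18 + 22 + 26 + 27 + 28 + 31)/9 = 21.5556
Σ(a − ā)² = 91.3086 + 57.0864 + 30.8642 + 12.642 + 0.197531 + 19.7531 + 29.642 + 41.5309 + 89.1975 = 372.222
h = 1/9 + (-7.55556)²/372.222 = 0.111111 + 0.153367 = 0.2645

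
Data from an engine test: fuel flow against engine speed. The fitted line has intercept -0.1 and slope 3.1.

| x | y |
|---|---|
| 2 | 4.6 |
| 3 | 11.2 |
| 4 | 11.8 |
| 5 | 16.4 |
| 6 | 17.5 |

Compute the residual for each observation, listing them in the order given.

x=2: ŷ = -0.1 + 3.1·2 = 6.1; e = 4.6 − 6.1 = -1.5
x=3: ŷ = -0.1 + 3.1·3 = 9.2; e = 11.2 − 9.2 = 2
x=4: ŷ = -0.1 + 3.1·4 = 12.3; e = 11.8 − 12.3 = -0.5
x=5: ŷ = -0.1 + 3.1·5 = 15.4; e = 16.4 − 15.4 = 1
x=6: ŷ = -0.1 + 3.1·6 = 18.5; e = 17.5 − 18.5 = -1

-1.5, 2, -0.5, 1, -1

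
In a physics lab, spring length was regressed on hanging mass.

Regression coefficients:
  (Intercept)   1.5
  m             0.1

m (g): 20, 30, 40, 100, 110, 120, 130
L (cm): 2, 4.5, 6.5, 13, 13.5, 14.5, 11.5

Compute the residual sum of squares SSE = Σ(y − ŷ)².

SSE = 16.5

m=20: L̂ = 1.5 + 0.1·20 = 3.5; r = 2 − 3.5 = -1.5
m=30: L̂ = 1.5 + 0.1·30 = 4.5; r = 4.5 − 4.5 = 0
m=40: L̂ = 1.5 + 0.1·40 = 5.5; r = 6.5 − 5.5 = 1
m=100: L̂ = 1.5 + 0.1·100 = 11.5; r = 13 − 11.5 = 1.5
m=110: L̂ = 1.5 + 0.1·110 = 12.5; r = 13.5 − 12.5 = 1
m=120: L̂ = 1.5 + 0.1·120 = 13.5; r = 14.5 − 13.5 = 1
m=130: L̂ = 1.5 + 0.1·130 = 14.5; r = 11.5 − 14.5 = -3
SSE = 2.25 + 0 + 1 + 2.25 + 1 + 1 + 9 = 16.5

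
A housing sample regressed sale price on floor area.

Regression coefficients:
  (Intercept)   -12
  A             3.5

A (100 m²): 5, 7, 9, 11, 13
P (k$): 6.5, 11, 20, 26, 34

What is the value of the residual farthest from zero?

A=5: ŷ = -12 + 3.5·5 = 5.5; r = 6.5 − 5.5 = 1
A=7: ŷ = -12 + 3.5·7 = 12.5; r = 11 − 12.5 = -1.5
A=9: ŷ = -12 + 3.5·9 = 19.5; r = 20 − 19.5 = 0.5
A=11: ŷ = -12 + 3.5·11 = 26.5; r = 26 − 26.5 = -0.5
A=13: ŷ = -12 + 3.5·13 = 33.5; r = 34 − 33.5 = 0.5
Largest |r| is 1.5 at A = 7, residual -1.5.

r = -1.5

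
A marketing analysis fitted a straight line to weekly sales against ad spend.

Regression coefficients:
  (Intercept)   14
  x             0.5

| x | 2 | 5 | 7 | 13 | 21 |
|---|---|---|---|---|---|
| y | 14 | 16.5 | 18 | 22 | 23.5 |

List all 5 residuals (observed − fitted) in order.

x=2: ŷ = 14 + 0.5·2 = 15; e = 14 − 15 = -1
x=5: ŷ = 14 + 0.5·5 = 16.5; e = 16.5 − 16.5 = 0
x=7: ŷ = 14 + 0.5·7 = 17.5; e = 18 − 17.5 = 0.5
x=13: ŷ = 14 + 0.5·13 = 20.5; e = 22 − 20.5 = 1.5
x=21: ŷ = 14 + 0.5·21 = 24.5; e = 23.5 − 24.5 = -1

-1, 0, 0.5, 1.5, -1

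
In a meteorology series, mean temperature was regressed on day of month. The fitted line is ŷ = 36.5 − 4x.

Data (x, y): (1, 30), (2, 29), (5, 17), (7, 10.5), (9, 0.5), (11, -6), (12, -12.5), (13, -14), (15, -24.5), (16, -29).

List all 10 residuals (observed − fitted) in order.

-2.5, 0.5, 0.5, 2, 0, 1.5, -1, 1.5, -1, -1.5

x=1: ŷ = 36.5 − 4·1 = 32.5; e = 30 − 32.5 = -2.5
x=2: ŷ = 36.5 − 4·2 = 28.5; e = 29 − 28.5 = 0.5
x=5: ŷ = 36.5 − 4·5 = 16.5; e = 17 − 16.5 = 0.5
x=7: ŷ = 36.5 − 4·7 = 8.5; e = 10.5 − 8.5 = 2
x=9: ŷ = 36.5 − 4·9 = 0.5; e = 0.5 − 0.5 = 0
x=11: ŷ = 36.5 − 4·11 = -7.5; e = -6 − (-7.5) = 1.5
x=12: ŷ = 36.5 − 4·12 = -11.5; e = -12.5 − (-11.5) = -1
x=13: ŷ = 36.5 − 4·13 = -15.5; e = -14 − (-15.5) = 1.5
x=15: ŷ = 36.5 − 4·15 = -23.5; e = -24.5 − (-23.5) = -1
x=16: ŷ = 36.5 − 4·16 = -27.5; e = -29 − (-27.5) = -1.5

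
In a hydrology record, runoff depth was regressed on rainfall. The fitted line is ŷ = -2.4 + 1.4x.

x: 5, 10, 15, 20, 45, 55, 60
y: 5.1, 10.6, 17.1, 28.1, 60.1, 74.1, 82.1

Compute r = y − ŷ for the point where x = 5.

ŷ = -2.4 + 1.4·5 = 4.6
r = 5.1 − 4.6 = 0.5

r = 0.5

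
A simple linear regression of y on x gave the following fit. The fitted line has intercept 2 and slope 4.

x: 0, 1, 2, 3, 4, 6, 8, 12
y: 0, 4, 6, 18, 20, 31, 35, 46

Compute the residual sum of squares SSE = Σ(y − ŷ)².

SSE = 86

x=0: ŷ = 2 + 4·0 = 2; r = 0 − 2 = -2
x=1: ŷ = 2 + 4·1 = 6; r = 4 − 6 = -2
x=2: ŷ = 2 + 4·2 = 10; r = 6 − 10 = -4
x=3: ŷ = 2 + 4·3 = 14; r = 18 − 14 = 4
x=4: ŷ = 2 + 4·4 = 18; r = 20 − 18 = 2
x=6: ŷ = 2 + 4·6 = 26; r = 31 − 26 = 5
x=8: ŷ = 2 + 4·8 = 34; r = 35 − 34 = 1
x=12: ŷ = 2 + 4·12 = 50; r = 46 − 50 = -4
SSE = 4 + 4 + 16 + 16 + 4 + 25 + 1 + 16 = 86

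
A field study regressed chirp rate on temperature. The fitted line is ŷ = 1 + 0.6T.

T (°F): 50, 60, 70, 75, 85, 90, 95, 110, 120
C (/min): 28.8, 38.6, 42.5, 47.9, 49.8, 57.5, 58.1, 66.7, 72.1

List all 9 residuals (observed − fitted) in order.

T=50: ŷ = 1 + 0.6·50 = 31; e = 28.8 − 31 = -2.2
T=60: ŷ = 1 + 0.6·60 = 37; e = 38.6 − 37 = 1.6
T=70: ŷ = 1 + 0.6·70 = 43; e = 42.5 − 43 = -0.5
T=75: ŷ = 1 + 0.6·75 = 46; e = 47.9 − 46 = 1.9
T=85: ŷ = 1 + 0.6·85 = 52; e = 49.8 − 52 = -2.2
T=90: ŷ = 1 + 0.6·90 = 55; e = 57.5 − 55 = 2.5
T=95: ŷ = 1 + 0.6·95 = 58; e = 58.1 − 58 = 0.1
T=110: ŷ = 1 + 0.6·110 = 67; e = 66.7 − 67 = -0.3
T=120: ŷ = 1 + 0.6·120 = 73; e = 72.1 − 73 = -0.9

-2.2, 1.6, -0.5, 1.9, -2.2, 2.5, 0.1, -0.3, -0.9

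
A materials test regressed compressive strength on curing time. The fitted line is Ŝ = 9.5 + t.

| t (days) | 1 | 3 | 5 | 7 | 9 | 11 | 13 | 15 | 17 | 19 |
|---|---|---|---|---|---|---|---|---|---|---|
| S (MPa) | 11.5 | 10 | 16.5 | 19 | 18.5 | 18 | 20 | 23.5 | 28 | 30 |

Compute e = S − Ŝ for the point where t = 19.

e = 1.5

Ŝ = 9.5 + 19 = 28.5
e = 30 − 28.5 = 1.5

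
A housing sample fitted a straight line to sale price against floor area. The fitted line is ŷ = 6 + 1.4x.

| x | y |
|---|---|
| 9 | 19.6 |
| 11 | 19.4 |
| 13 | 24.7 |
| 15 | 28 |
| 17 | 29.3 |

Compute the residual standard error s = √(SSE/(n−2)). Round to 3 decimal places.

x=9: ŷ = 6 + 1.4·9 = 18.6; e = 19.6 − 18.6 = 1
x=11: ŷ = 6 + 1.4·11 = 21.4; e = 19.4 − 21.4 = -2
x=13: ŷ = 6 + 1.4·13 = 24.2; e = 24.7 − 24.2 = 0.5
x=15: ŷ = 6 + 1.4·15 = 27; e = 28 − 27 = 1
x=17: ŷ = 6 + 1.4·17 = 29.8; e = 29.3 − 29.8 = -0.5
SSE = 1 + 4 + 0.25 + 1 + 0.25 = 6.5
s = √(6.5/3) = √2.16667 ≈ 1.472

s = 1.472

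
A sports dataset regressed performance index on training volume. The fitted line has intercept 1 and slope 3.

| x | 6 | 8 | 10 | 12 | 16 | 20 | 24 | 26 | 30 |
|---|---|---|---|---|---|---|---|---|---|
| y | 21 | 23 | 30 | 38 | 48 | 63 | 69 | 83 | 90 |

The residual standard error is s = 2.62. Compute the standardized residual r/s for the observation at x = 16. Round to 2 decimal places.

ŷ = 1 + 3·16 = 49
r = 48 − 49 = -1
r/s = -1 / 2.62 = -0.38

-0.38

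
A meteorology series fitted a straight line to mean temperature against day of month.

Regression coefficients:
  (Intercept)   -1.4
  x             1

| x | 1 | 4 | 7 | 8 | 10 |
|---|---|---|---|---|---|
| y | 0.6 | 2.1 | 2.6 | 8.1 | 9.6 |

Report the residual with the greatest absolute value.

e = -3

x=1: ŷ = -1.4 + 1 = -0.4; e = 0.6 − (-0.4) = 1
x=4: ŷ = -1.4 + 4 = 2.6; e = 2.1 − 2.6 = -0.5
x=7: ŷ = -1.4 + 7 = 5.6; e = 2.6 − 5.6 = -3
x=8: ŷ = -1.4 + 8 = 6.6; e = 8.1 − 6.6 = 1.5
x=10: ŷ = -1.4 + 10 = 8.6; e = 9.6 − 8.6 = 1
Largest |e| is 3 at x = 7, residual -3.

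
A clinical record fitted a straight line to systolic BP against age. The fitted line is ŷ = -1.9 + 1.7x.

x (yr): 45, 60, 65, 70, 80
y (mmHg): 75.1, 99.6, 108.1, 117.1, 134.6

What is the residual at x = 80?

ŷ = -1.9 + 1.7·80 = 134.1
r = 134.6 − 134.1 = 0.5

r = 0.5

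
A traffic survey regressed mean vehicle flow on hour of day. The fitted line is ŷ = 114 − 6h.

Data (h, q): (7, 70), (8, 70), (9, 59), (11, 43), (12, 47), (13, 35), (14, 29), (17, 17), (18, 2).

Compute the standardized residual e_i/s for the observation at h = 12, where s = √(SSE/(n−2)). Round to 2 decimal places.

h=7: ŷ = 114 − 6·7 = 72; e = 70 − 72 = -2
h=8: ŷ = 114 − 6·8 = 66; e = 70 − 66 = 4
h=9: ŷ = 114 − 6·9 = 60; e = 59 − 60 = -1
h=11: ŷ = 114 − 6·11 = 48; e = 43 − 48 = -5
h=12: ŷ = 114 − 6·12 = 42; e = 47 − 42 = 5
h=13: ŷ = 114 − 6·13 = 36; e = 35 − 36 = -1
h=14: ŷ = 114 − 6·14 = 30; e = 29 − 30 = -1
h=17: ŷ = 114 − 6·17 = 12; e = 17 − 12 = 5
h=18: ŷ = 114 − 6·18 = 6; e = 2 − 6 = -4
SSE = 4 + 16 + 1 + 25 + 25 + 1 + 1 + 25 + 16 = 114
s = √(114/7) = 4.03556
e/s = 5 / 4.03556 = 1.24

1.24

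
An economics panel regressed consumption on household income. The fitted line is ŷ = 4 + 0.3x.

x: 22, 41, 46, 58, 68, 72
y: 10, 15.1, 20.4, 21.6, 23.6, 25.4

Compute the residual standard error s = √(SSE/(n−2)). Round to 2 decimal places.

s = 1.52

x=22: ŷ = 4 + 0.3·22 = 10.6; e = 10 − 10.6 = -0.6
x=41: ŷ = 4 + 0.3·41 = 16.3; e = 15.1 − 16.3 = -1.2
x=46: ŷ = 4 + 0.3·46 = 17.8; e = 20.4 − 17.8 = 2.6
x=58: ŷ = 4 + 0.3·58 = 21.4; e = 21.6 − 21.4 = 0.2
x=68: ŷ = 4 + 0.3·68 = 24.4; e = 23.6 − 24.4 = -0.8
x=72: ŷ = 4 + 0.3·72 = 25.6; e = 25.4 − 25.6 = -0.2
SSE = 0.36 + 1.44 + 6.76 + 0.04 + 0.64 + 0.04 = 9.28
s = √(9.28/4) = √2.32 ≈ 1.52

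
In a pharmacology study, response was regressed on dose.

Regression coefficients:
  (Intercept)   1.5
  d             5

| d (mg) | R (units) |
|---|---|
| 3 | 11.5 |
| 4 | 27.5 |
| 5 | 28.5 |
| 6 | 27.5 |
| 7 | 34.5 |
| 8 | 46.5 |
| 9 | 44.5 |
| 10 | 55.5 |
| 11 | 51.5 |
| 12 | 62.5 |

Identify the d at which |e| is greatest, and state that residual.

d=3: R̂ = 1.5 + 5·3 = 16.5; e = 11.5 − 16.5 = -5
d=4: R̂ = 1.5 + 5·4 = 21.5; e = 27.5 − 21.5 = 6
d=5: R̂ = 1.5 + 5·5 = 26.5; e = 28.5 − 26.5 = 2
d=6: R̂ = 1.5 + 5·6 = 31.5; e = 27.5 − 31.5 = -4
d=7: R̂ = 1.5 + 5·7 = 36.5; e = 34.5 − 36.5 = -2
d=8: R̂ = 1.5 + 5·8 = 41.5; e = 46.5 − 41.5 = 5
d=9: R̂ = 1.5 + 5·9 = 46.5; e = 44.5 − 46.5 = -2
d=10: R̂ = 1.5 + 5·10 = 51.5; e = 55.5 − 51.5 = 4
d=11: R̂ = 1.5 + 5·11 = 56.5; e = 51.5 − 56.5 = -5
d=12: R̂ = 1.5 + 5·12 = 61.5; e = 62.5 − 61.5 = 1
Largest |e| is 6 at d = 4, residual 6.

d = 4, e = 6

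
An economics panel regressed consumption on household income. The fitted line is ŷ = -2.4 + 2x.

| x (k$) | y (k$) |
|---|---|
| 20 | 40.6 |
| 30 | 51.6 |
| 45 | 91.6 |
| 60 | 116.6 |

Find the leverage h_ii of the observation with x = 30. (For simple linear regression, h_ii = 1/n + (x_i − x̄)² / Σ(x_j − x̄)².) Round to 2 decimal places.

x̄ = (20 + 30 + 45 + 60)/4 = 38.75
Σ(x − x̄)² = 351.562 + 76.5625 + 39.0625 + 451.562 = 918.75
h = 1/4 + (-8.75)²/918.75 = 0.25 + 0.0833333 = 0.33

h = 0.33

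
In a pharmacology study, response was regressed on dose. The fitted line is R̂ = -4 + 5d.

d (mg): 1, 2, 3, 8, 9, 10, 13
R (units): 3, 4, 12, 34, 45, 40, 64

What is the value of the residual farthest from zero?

e = -6

d=1: R̂ = -4 + 5·1 = 1; e = 3 − 1 = 2
d=2: R̂ = -4 + 5·2 = 6; e = 4 − 6 = -2
d=3: R̂ = -4 + 5·3 = 11; e = 12 − 11 = 1
d=8: R̂ = -4 + 5·8 = 36; e = 34 − 36 = -2
d=9: R̂ = -4 + 5·9 = 41; e = 45 − 41 = 4
d=10: R̂ = -4 + 5·10 = 46; e = 40 − 46 = -6
d=13: R̂ = -4 + 5·13 = 61; e = 64 − 61 = 3
Largest |e| is 6 at d = 10, residual -6.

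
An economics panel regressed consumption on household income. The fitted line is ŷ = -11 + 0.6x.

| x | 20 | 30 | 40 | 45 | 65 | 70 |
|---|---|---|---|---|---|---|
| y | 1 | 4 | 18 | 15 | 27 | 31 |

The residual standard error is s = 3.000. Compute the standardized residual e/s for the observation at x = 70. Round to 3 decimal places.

0.000

ŷ = -11 + 0.6·70 = 31
e = 31 − 31 = 0
e/s = 0 / 3.000 = 0.000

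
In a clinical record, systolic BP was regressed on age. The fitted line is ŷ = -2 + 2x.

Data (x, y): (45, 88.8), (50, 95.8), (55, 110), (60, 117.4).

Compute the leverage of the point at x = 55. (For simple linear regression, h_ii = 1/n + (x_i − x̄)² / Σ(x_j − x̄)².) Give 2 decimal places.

h = 0.30

x̄ = (45 + 50 + 55 + 60)/4 = 52.5
Σ(x − x̄)² = 56.25 + 6.25 + 6.25 + 56.25 = 125
h = 1/4 + (2.5)²/125 = 0.25 + 0.05 = 0.30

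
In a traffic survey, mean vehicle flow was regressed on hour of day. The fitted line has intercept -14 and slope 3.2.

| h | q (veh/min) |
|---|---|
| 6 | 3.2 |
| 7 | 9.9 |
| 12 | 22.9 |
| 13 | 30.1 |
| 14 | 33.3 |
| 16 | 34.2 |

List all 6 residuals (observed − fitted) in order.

-2, 1.5, -1.5, 2.5, 2.5, -3

h=6: ŷ = -14 + 3.2·6 = 5.2; r = 3.2 − 5.2 = -2
h=7: ŷ = -14 + 3.2·7 = 8.4; r = 9.9 − 8.4 = 1.5
h=12: ŷ = -14 + 3.2·12 = 24.4; r = 22.9 − 24.4 = -1.5
h=13: ŷ = -14 + 3.2·13 = 27.6; r = 30.1 − 27.6 = 2.5
h=14: ŷ = -14 + 3.2·14 = 30.8; r = 33.3 − 30.8 = 2.5
h=16: ŷ = -14 + 3.2·16 = 37.2; r = 34.2 − 37.2 = -3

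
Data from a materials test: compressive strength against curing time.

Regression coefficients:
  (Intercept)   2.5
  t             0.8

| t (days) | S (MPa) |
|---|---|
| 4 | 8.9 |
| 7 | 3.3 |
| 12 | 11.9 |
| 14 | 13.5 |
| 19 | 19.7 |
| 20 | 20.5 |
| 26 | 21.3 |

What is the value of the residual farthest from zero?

t=4: Ŝ = 2.5 + 0.8·4 = 5.7; r = 8.9 − 5.7 = 3.2
t=7: Ŝ = 2.5 + 0.8·7 = 8.1; r = 3.3 − 8.1 = -4.8
t=12: Ŝ = 2.5 + 0.8·12 = 12.1; r = 11.9 − 12.1 = -0.2
t=14: Ŝ = 2.5 + 0.8·14 = 13.7; r = 13.5 − 13.7 = -0.2
t=19: Ŝ = 2.5 + 0.8·19 = 17.7; r = 19.7 − 17.7 = 2
t=20: Ŝ = 2.5 + 0.8·20 = 18.5; r = 20.5 − 18.5 = 2
t=26: Ŝ = 2.5 + 0.8·26 = 23.3; r = 21.3 − 23.3 = -2
Largest |r| is 4.8 at t = 7, residual -4.8.

r = -4.8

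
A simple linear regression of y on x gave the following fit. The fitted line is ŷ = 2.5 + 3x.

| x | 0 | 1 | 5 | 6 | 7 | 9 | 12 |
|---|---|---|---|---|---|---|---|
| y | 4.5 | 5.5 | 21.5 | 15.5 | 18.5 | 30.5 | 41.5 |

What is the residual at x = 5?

e = 4

ŷ = 2.5 + 3·5 = 17.5
e = 21.5 − 17.5 = 4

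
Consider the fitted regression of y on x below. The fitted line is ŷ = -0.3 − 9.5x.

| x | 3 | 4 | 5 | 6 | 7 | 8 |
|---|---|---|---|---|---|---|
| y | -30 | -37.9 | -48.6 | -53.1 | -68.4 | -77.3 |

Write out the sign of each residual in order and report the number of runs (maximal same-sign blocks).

x=3: ŷ = -0.3 − 9.5·3 = -28.8; r = -30 − (-28.8) = -1.2
x=4: ŷ = -0.3 − 9.5·4 = -38.3; r = -37.9 − (-38.3) = 0.4
x=5: ŷ = -0.3 − 9.5·5 = -47.8; r = -48.6 − (-47.8) = -0.8
x=6: ŷ = -0.3 − 9.5·6 = -57.3; r = -53.1 − (-57.3) = 4.2
x=7: ŷ = -0.3 − 9.5·7 = -66.8; r = -68.4 − (-66.8) = -1.6
x=8: ŷ = -0.3 − 9.5·8 = -76.3; r = -77.3 − (-76.3) = -1
Signs: − + − + − −
Runs: −×1, +×1, −×1, +×1, −×2 → 5

5 runs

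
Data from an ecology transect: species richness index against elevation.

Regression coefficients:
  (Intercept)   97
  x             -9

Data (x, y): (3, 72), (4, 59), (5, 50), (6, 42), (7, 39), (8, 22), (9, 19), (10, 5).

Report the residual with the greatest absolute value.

r = 5

x=3: ŷ = 97 − 9·3 = 70; r = 72 − 70 = 2
x=4: ŷ = 97 − 9·4 = 61; r = 59 − 61 = -2
x=5: ŷ = 97 − 9·5 = 52; r = 50 − 52 = -2
x=6: ŷ = 97 − 9·6 = 43; r = 42 − 43 = -1
x=7: ŷ = 97 − 9·7 = 34; r = 39 − 34 = 5
x=8: ŷ = 97 − 9·8 = 25; r = 22 − 25 = -3
x=9: ŷ = 97 − 9·9 = 16; r = 19 − 16 = 3
x=10: ŷ = 97 − 9·10 = 7; r = 5 − 7 = -2
Largest |r| is 5 at x = 7, residual 5.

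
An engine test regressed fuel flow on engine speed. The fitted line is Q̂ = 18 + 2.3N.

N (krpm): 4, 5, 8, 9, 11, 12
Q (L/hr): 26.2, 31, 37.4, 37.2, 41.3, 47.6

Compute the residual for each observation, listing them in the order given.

-1, 1.5, 1, -1.5, -2, 2

N=4: Q̂ = 18 + 2.3·4 = 27.2; r = 26.2 − 27.2 = -1
N=5: Q̂ = 18 + 2.3·5 = 29.5; r = 31 − 29.5 = 1.5
N=8: Q̂ = 18 + 2.3·8 = 36.4; r = 37.4 − 36.4 = 1
N=9: Q̂ = 18 + 2.3·9 = 38.7; r = 37.2 − 38.7 = -1.5
N=11: Q̂ = 18 + 2.3·11 = 43.3; r = 41.3 − 43.3 = -2
N=12: Q̂ = 18 + 2.3·12 = 45.6; r = 47.6 − 45.6 = 2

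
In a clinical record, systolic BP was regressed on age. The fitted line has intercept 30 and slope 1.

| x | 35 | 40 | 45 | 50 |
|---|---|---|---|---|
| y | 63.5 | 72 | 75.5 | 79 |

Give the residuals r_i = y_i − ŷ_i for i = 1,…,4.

x=35: ŷ = 30 + 35 = 65; r = 63.5 − 65 = -1.5
x=40: ŷ = 30 + 40 = 70; r = 72 − 70 = 2
x=45: ŷ = 30 + 45 = 75; r = 75.5 − 75 = 0.5
x=50: ŷ = 30 + 50 = 80; r = 79 − 80 = -1

-1.5, 2, 0.5, -1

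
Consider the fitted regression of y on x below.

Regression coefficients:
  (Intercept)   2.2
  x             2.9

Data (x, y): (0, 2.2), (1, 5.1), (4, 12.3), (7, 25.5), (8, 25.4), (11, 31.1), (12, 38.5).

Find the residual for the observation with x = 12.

e = 1.5

ŷ = 2.2 + 2.9·12 = 37
e = 38.5 − 37 = 1.5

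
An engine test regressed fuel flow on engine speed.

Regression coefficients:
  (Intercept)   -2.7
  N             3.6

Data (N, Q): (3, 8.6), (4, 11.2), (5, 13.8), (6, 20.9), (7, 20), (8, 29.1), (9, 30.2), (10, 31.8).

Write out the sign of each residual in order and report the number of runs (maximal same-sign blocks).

6 runs

N=3: ŷ = -2.7 + 3.6·3 = 8.1; r = 8.6 − 8.1 = 0.5
N=4: ŷ = -2.7 + 3.6·4 = 11.7; r = 11.2 − 11.7 = -0.5
N=5: ŷ = -2.7 + 3.6·5 = 15.3; r = 13.8 − 15.3 = -1.5
N=6: ŷ = -2.7 + 3.6·6 = 18.9; r = 20.9 − 18.9 = 2
N=7: ŷ = -2.7 + 3.6·7 = 22.5; r = 20 − 22.5 = -2.5
N=8: ŷ = -2.7 + 3.6·8 = 26.1; r = 29.1 − 26.1 = 3
N=9: ŷ = -2.7 + 3.6·9 = 29.7; r = 30.2 − 29.7 = 0.5
N=10: ŷ = -2.7 + 3.6·10 = 33.3; r = 31.8 − 33.3 = -1.5
Signs: + − − + − + + −
Runs: +×1, −×2, +×1, −×1, +×2, −×1 → 6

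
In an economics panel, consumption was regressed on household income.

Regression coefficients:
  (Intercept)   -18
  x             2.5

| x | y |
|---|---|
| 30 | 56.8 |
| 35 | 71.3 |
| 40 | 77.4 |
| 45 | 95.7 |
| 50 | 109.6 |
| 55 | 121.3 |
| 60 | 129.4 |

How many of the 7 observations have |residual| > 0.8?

x=30: ŷ = -18 + 2.5·30 = 57; r = 56.8 − 57 = -0.2
x=35: ŷ = -18 + 2.5·35 = 69.5; r = 71.3 − 69.5 = 1.8
x=40: ŷ = -18 + 2.5·40 = 82; r = 77.4 − 82 = -4.6
x=45: ŷ = -18 + 2.5·45 = 94.5; r = 95.7 − 94.5 = 1.2
x=50: ŷ = -18 + 2.5·50 = 107; r = 109.6 − 107 = 2.6
x=55: ŷ = -18 + 2.5·55 = 119.5; r = 121.3 − 119.5 = 1.8
x=60: ŷ = -18 + 2.5·60 = 132; r = 129.4 − 132 = -2.6
|r| > 0.8: x=35 (|r|=1.8), x=40 (|r|=4.6), x=45 (|r|=1.2), x=50 (|r|=2.6), x=55 (|r|=1.8), x=60 (|r|=2.6) → 6

6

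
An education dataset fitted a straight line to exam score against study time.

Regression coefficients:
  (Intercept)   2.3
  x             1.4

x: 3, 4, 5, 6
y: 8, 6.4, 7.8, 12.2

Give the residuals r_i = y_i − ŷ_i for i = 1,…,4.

1.5, -1.5, -1.5, 1.5

x=3: ŷ = 2.3 + 1.4·3 = 6.5; r = 8 − 6.5 = 1.5
x=4: ŷ = 2.3 + 1.4·4 = 7.9; r = 6.4 − 7.9 = -1.5
x=5: ŷ = 2.3 + 1.4·5 = 9.3; r = 7.8 − 9.3 = -1.5
x=6: ŷ = 2.3 + 1.4·6 = 10.7; r = 12.2 − 10.7 = 1.5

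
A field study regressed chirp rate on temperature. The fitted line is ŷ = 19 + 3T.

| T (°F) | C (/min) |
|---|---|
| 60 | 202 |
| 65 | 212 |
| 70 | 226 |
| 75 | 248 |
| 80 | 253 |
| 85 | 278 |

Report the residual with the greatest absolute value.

T=60: ŷ = 19 + 3·60 = 199; r = 202 − 199 = 3
T=65: ŷ = 19 + 3·65 = 214; r = 212 − 214 = -2
T=70: ŷ = 19 + 3·70 = 229; r = 226 − 229 = -3
T=75: ŷ = 19 + 3·75 = 244; r = 248 − 244 = 4
T=80: ŷ = 19 + 3·80 = 259; r = 253 − 259 = -6
T=85: ŷ = 19 + 3·85 = 274; r = 278 − 274 = 4
Largest |r| is 6 at T = 80, residual -6.

r = -6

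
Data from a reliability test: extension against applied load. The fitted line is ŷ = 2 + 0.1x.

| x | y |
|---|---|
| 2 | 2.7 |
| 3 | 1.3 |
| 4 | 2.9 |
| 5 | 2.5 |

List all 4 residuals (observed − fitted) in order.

x=2: ŷ = 2 + 0.1·2 = 2.2; e = 2.7 − 2.2 = 0.5
x=3: ŷ = 2 + 0.1·3 = 2.3; e = 1.3 − 2.3 = -1
x=4: ŷ = 2 + 0.1·4 = 2.4; e = 2.9 − 2.4 = 0.5
x=5: ŷ = 2 + 0.1·5 = 2.5; e = 2.5 − 2.5 = 0

0.5, -1, 0.5, 0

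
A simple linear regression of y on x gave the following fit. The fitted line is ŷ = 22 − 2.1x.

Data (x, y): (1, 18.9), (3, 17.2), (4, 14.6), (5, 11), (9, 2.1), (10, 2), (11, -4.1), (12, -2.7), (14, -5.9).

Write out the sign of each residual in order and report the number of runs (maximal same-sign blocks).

6 runs

x=1: ŷ = 22 − 2.1·1 = 19.9; e = 18.9 − 19.9 = -1
x=3: ŷ = 22 − 2.1·3 = 15.7; e = 17.2 − 15.7 = 1.5
x=4: ŷ = 22 − 2.1·4 = 13.6; e = 14.6 − 13.6 = 1
x=5: ŷ = 22 − 2.1·5 = 11.5; e = 11 − 11.5 = -0.5
x=9: ŷ = 22 − 2.1·9 = 3.1; e = 2.1 − 3.1 = -1
x=10: ŷ = 22 − 2.1·10 = 1; e = 2 − 1 = 1
x=11: ŷ = 22 − 2.1·11 = -1.1; e = -4.1 − (-1.1) = -3
x=12: ŷ = 22 − 2.1·12 = -3.2; e = -2.7 − (-3.2) = 0.5
x=14: ŷ = 22 − 2.1·14 = -7.4; e = -5.9 − (-7.4) = 1.5
Signs: − + + − − + − + +
Runs: −×1, +×2, −×2, +×1, −×1, +×2 → 6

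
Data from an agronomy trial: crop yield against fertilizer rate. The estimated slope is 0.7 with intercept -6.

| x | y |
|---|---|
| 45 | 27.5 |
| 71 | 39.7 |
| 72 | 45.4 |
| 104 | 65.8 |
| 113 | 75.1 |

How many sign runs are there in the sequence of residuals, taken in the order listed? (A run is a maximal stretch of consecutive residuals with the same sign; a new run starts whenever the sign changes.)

5 runs

x=45: ŷ = -6 + 0.7·45 = 25.5; r = 27.5 − 25.5 = 2
x=71: ŷ = -6 + 0.7·71 = 43.7; r = 39.7 − 43.7 = -4
x=72: ŷ = -6 + 0.7·72 = 44.4; r = 45.4 − 44.4 = 1
x=104: ŷ = -6 + 0.7·104 = 66.8; r = 65.8 − 66.8 = -1
x=113: ŷ = -6 + 0.7·113 = 73.1; r = 75.1 − 73.1 = 2
Signs: + − + − +
Runs: +×1, −×1, +×1, −×1, +×1 → 5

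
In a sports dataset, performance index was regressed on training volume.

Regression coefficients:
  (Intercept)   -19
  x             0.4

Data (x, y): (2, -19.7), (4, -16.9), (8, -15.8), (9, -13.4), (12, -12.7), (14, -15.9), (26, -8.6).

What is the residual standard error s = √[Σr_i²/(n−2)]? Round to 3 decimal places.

s = 1.732

x=2: ŷ = -19 + 0.4·2 = -18.2; r = -19.7 − (-18.2) = -1.5
x=4: ŷ = -19 + 0.4·4 = -17.4; r = -16.9 − (-17.4) = 0.5
x=8: ŷ = -19 + 0.4·8 = -15.8; r = -15.8 − (-15.8) = 0
x=9: ŷ = -19 + 0.4·9 = -15.4; r = -13.4 − (-15.4) = 2
x=12: ŷ = -19 + 0.4·12 = -14.2; r = -12.7 − (-14.2) = 1.5
x=14: ŷ = -19 + 0.4·14 = -13.4; r = -15.9 − (-13.4) = -2.5
x=26: ŷ = -19 + 0.4·26 = -8.6; r = -8.6 − (-8.6) = 0
SSE = 2.25 + 0.25 + 0 + 4 + 2.25 + 6.25 + 0 = 15
s = √(15/5) = √3 ≈ 1.732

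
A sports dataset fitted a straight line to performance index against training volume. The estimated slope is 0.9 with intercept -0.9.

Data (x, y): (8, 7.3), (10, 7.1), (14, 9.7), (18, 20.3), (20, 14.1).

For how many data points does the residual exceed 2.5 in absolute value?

x=8: ŷ = -0.9 + 0.9·8 = 6.3; r = 7.3 − 6.3 = 1
x=10: ŷ = -0.9 + 0.9·10 = 8.1; r = 7.1 − 8.1 = -1
x=14: ŷ = -0.9 + 0.9·14 = 11.7; r = 9.7 − 11.7 = -2
x=18: ŷ = -0.9 + 0.9·18 = 15.3; r = 20.3 − 15.3 = 5
x=20: ŷ = -0.9 + 0.9·20 = 17.1; r = 14.1 − 17.1 = -3
|r| > 2.5: x=18 (|r|=5), x=20 (|r|=3) → 2

2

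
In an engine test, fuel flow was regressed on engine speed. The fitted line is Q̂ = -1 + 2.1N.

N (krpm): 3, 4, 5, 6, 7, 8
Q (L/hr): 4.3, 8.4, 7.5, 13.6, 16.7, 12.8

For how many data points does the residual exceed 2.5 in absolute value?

2

N=3: Q̂ = -1 + 2.1·3 = 5.3; r = 4.3 − 5.3 = -1
N=4: Q̂ = -1 + 2.1·4 = 7.4; r = 8.4 − 7.4 = 1
N=5: Q̂ = -1 + 2.1·5 = 9.5; r = 7.5 − 9.5 = -2
N=6: Q̂ = -1 + 2.1·6 = 11.6; r = 13.6 − 11.6 = 2
N=7: Q̂ = -1 + 2.1·7 = 13.7; r = 16.7 − 13.7 = 3
N=8: Q̂ = -1 + 2.1·8 = 15.8; r = 12.8 − 15.8 = -3
|r| > 2.5: N=7 (|r|=3), N=8 (|r|=3) → 2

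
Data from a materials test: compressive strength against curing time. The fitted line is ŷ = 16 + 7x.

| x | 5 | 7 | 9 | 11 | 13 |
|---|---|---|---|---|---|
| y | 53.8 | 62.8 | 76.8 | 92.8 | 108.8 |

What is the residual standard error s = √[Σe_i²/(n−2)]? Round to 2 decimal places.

s = 2.63

x=5: ŷ = 16 + 7·5 = 51; e = 53.8 − 51 = 2.8
x=7: ŷ = 16 + 7·7 = 65; e = 62.8 − 65 = -2.2
x=9: ŷ = 16 + 7·9 = 79; e = 76.8 − 79 = -2.2
x=11: ŷ = 16 + 7·11 = 93; e = 92.8 − 93 = -0.2
x=13: ŷ = 16 + 7·13 = 107; e = 108.8 − 107 = 1.8
SSE = 7.84 + 4.84 + 4.84 + 0.04 + 3.24 = 20.8
s = √(20.8/3) = √6.93333 ≈ 2.63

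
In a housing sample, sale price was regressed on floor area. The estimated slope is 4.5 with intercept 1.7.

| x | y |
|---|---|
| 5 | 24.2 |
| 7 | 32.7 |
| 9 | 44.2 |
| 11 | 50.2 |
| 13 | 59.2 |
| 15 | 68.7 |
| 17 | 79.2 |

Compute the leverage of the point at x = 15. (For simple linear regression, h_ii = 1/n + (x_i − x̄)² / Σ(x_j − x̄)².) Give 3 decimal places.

x̄ = (5 + 7 + 9 + 11 + 13 + 15 + 17)/7 = 11
Σ(x − x̄)² = 36 + 16 + 4 + 0 + 4 + 16 + 36 = 112
h = 1/7 + (4)²/112 = 0.142857 + 0.142857 = 0.286

h = 0.286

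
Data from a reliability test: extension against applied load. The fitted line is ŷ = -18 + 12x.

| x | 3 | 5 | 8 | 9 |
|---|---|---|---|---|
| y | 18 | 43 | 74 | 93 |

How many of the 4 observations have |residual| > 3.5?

1

x=3: ŷ = -18 + 12·3 = 18; e = 18 − 18 = 0
x=5: ŷ = -18 + 12·5 = 42; e = 43 − 42 = 1
x=8: ŷ = -18 + 12·8 = 78; e = 74 − 78 = -4
x=9: ŷ = -18 + 12·9 = 90; e = 93 − 90 = 3
|e| > 3.5: x=8 (|e|=4) → 1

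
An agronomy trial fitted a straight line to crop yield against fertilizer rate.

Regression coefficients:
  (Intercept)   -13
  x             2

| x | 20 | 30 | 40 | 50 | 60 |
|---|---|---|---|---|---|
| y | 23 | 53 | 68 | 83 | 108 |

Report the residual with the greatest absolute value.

x=20: ŷ = -13 + 2·20 = 27; e = 23 − 27 = -4
x=30: ŷ = -13 + 2·30 = 47; e = 53 − 47 = 6
x=40: ŷ = -13 + 2·40 = 67; e = 68 − 67 = 1
x=50: ŷ = -13 + 2·50 = 87; e = 83 − 87 = -4
x=60: ŷ = -13 + 2·60 = 107; e = 108 − 107 = 1
Largest |e| is 6 at x = 30, residual 6.

e = 6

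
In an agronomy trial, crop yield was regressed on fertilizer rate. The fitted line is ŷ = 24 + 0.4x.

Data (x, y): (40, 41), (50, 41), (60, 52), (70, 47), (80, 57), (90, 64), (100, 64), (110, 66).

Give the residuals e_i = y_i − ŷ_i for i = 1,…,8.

x=40: ŷ = 24 + 0.4·40 = 40; e = 41 − 40 = 1
x=50: ŷ = 24 + 0.4·50 = 44; e = 41 − 44 = -3
x=60: ŷ = 24 + 0.4·60 = 48; e = 52 − 48 = 4
x=70: ŷ = 24 + 0.4·70 = 52; e = 47 − 52 = -5
x=80: ŷ = 24 + 0.4·80 = 56; e = 57 − 56 = 1
x=90: ŷ = 24 + 0.4·90 = 60; e = 64 − 60 = 4
x=100: ŷ = 24 + 0.4·100 = 64; e = 64 − 64 = 0
x=110: ŷ = 24 + 0.4·110 = 68; e = 66 − 68 = -2

1, -3, 4, -5, 1, 4, 0, -2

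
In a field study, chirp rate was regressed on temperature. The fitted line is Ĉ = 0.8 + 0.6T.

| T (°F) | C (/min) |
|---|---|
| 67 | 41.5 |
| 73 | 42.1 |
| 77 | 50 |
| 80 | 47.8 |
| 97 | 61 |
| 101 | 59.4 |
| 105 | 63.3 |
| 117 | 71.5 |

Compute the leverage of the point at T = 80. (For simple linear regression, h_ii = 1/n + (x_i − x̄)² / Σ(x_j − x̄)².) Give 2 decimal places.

h = 0.17

T̄ = (67 + 73 + 77 + 80 + 97 + 101 + 105 + 117)/8 = 89.625
Σ(T − T̄)² = 511.891 + 276.391 + 159.391 + 92.6406 + 54.3906 + 129.391 + 236.391 + 749.391 = 2209.88
h = 1/8 + (-9.625)²/2209.88 = 0.125 + 0.0419212 = 0.17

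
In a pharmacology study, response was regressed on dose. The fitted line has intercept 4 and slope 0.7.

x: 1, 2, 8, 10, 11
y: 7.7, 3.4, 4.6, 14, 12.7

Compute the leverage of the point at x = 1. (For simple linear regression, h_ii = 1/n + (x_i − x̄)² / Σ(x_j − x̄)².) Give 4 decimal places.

h = 0.5423

x̄ = (1 + 2 + 8 + 10 + 11)/5 = 6.4
Σ(x − x̄)² = 29.16 + 19.36 + 2.56 + 12.96 + 21.16 = 85.2
h = 1/5 + (-5.4)²/85.2 = 0.2 + 0.342254 = 0.5423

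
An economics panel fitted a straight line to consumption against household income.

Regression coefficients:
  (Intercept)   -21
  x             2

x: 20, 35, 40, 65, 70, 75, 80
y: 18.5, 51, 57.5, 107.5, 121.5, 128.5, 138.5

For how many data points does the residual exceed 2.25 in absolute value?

x=20: ŷ = -21 + 2·20 = 19; r = 18.5 − 19 = -0.5
x=35: ŷ = -21 + 2·35 = 49; r = 51 − 49 = 2
x=40: ŷ = -21 + 2·40 = 59; r = 57.5 − 59 = -1.5
x=65: ŷ = -21 + 2·65 = 109; r = 107.5 − 109 = -1.5
x=70: ŷ = -21 + 2·70 = 119; r = 121.5 − 119 = 2.5
x=75: ŷ = -21 + 2·75 = 129; r = 128.5 − 129 = -0.5
x=80: ŷ = -21 + 2·80 = 139; r = 138.5 − 139 = -0.5
|r| > 2.25: x=70 (|r|=2.5) → 1

1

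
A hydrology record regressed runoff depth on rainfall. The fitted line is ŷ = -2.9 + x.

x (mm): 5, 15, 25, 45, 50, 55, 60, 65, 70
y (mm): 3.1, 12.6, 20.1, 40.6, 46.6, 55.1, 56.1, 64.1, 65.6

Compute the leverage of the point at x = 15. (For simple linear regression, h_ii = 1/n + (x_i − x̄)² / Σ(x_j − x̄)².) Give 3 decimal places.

x̄ = (5 + 15 + 25 + 45 + 50 + 55 + 60 + 65 + 70)/9 = 43.3333
Σ(x − x̄)² = 1469.44 + 802.778 + 336.111 + 2.77778 + 44.4444 + 136.111 + 277.778 + 469.444 + 711.111 = 4250
h = 1/9 + (-28.3333)²/4250 = 0.111111 + 0.188889 = 0.300

h = 0.300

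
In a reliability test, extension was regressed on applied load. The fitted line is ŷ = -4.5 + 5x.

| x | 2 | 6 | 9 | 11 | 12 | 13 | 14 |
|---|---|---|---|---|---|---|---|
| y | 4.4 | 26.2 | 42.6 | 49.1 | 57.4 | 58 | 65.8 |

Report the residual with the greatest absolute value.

e = -2.5

x=2: ŷ = -4.5 + 5·2 = 5.5; e = 4.4 − 5.5 = -1.1
x=6: ŷ = -4.5 + 5·6 = 25.5; e = 26.2 − 25.5 = 0.7
x=9: ŷ = -4.5 + 5·9 = 40.5; e = 42.6 − 40.5 = 2.1
x=11: ŷ = -4.5 + 5·11 = 50.5; e = 49.1 − 50.5 = -1.4
x=12: ŷ = -4.5 + 5·12 = 55.5; e = 57.4 − 55.5 = 1.9
x=13: ŷ = -4.5 + 5·13 = 60.5; e = 58 − 60.5 = -2.5
x=14: ŷ = -4.5 + 5·14 = 65.5; e = 65.8 − 65.5 = 0.3
Largest |e| is 2.5 at x = 13, residual -2.5.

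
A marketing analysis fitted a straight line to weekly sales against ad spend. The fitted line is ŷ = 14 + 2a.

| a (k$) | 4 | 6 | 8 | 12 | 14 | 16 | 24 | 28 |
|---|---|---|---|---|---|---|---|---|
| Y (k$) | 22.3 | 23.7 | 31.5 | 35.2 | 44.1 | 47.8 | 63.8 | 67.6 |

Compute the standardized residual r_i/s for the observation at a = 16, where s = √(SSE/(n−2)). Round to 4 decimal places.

0.7780

a=4: ŷ = 14 + 2·4 = 22; r = 22.3 − 22 = 0.3
a=6: ŷ = 14 + 2·6 = 26; r = 23.7 − 26 = -2.3
a=8: ŷ = 14 + 2·8 = 30; r = 31.5 − 30 = 1.5
a=12: ŷ = 14 + 2·12 = 38; r = 35.2 − 38 = -2.8
a=14: ŷ = 14 + 2·14 = 42; r = 44.1 − 42 = 2.1
a=16: ŷ = 14 + 2·16 = 46; r = 47.8 − 46 = 1.8
a=24: ŷ = 14 + 2·24 = 62; r = 63.8 − 62 = 1.8
a=28: ŷ = 14 + 2·28 = 70; r = 67.6 − 70 = -2.4
SSE = 0.09 + 5.29 + 2.25 + 7.84 + 4.41 + 3.24 + 3.24 + 5.76 = 32.12
s = √(32.12/6) = 2.31373
r/s = 1.8 / 2.31373 = 0.7780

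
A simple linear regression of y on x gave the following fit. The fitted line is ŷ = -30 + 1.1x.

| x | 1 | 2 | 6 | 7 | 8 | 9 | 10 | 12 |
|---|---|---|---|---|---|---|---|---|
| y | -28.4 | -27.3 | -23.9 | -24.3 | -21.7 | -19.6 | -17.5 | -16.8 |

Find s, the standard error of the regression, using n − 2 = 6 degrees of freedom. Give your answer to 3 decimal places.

s = 1.118

x=1: ŷ = -30 + 1.1·1 = -28.9; e = -28.4 − (-28.9) = 0.5
x=2: ŷ = -30 + 1.1·2 = -27.8; e = -27.3 − (-27.8) = 0.5
x=6: ŷ = -30 + 1.1·6 = -23.4; e = -23.9 − (-23.4) = -0.5
x=7: ŷ = -30 + 1.1·7 = -22.3; e = -24.3 − (-22.3) = -2
x=8: ŷ = -30 + 1.1·8 = -21.2; e = -21.7 − (-21.2) = -0.5
x=9: ŷ = -30 + 1.1·9 = -20.1; e = -19.6 − (-20.1) = 0.5
x=10: ŷ = -30 + 1.1·10 = -19; e = -17.5 − (-19) = 1.5
x=12: ŷ = -30 + 1.1·12 = -16.8; e = -16.8 − (-16.8) = 0
SSE = 0.25 + 0.25 + 0.25 + 4 + 0.25 + 0.25 + 2.25 + 0 = 7.5
s = √(7.5/6) = √1.25 ≈ 1.118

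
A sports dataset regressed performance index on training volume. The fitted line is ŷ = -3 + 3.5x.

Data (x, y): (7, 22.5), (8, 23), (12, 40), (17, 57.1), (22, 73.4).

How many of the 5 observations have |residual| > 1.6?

1

x=7: ŷ = -3 + 3.5·7 = 21.5; r = 22.5 − 21.5 = 1
x=8: ŷ = -3 + 3.5·8 = 25; r = 23 − 25 = -2
x=12: ŷ = -3 + 3.5·12 = 39; r = 40 − 39 = 1
x=17: ŷ = -3 + 3.5·17 = 56.5; r = 57.1 − 56.5 = 0.6
x=22: ŷ = -3 + 3.5·22 = 74; r = 73.4 − 74 = -0.6
|r| > 1.6: x=8 (|r|=2) → 1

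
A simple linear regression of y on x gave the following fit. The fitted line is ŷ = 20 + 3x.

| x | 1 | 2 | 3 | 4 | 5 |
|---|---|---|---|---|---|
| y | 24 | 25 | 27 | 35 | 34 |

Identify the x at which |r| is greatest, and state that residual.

x=1: ŷ = 20 + 3·1 = 23; r = 24 − 23 = 1
x=2: ŷ = 20 + 3·2 = 26; r = 25 − 26 = -1
x=3: ŷ = 20 + 3·3 = 29; r = 27 − 29 = -2
x=4: ŷ = 20 + 3·4 = 32; r = 35 − 32 = 3
x=5: ŷ = 20 + 3·5 = 35; r = 34 − 35 = -1
Largest |r| is 3 at x = 4, residual 3.

x = 4, r = 3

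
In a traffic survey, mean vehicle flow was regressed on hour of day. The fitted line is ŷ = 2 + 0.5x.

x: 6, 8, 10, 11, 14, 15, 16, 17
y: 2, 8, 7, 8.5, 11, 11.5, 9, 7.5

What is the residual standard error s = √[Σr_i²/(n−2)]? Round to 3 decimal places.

x=6: ŷ = 2 + 0.5·6 = 5; r = 2 − 5 = -3
x=8: ŷ = 2 + 0.5·8 = 6; r = 8 − 6 = 2
x=10: ŷ = 2 + 0.5·10 = 7; r = 7 − 7 = 0
x=11: ŷ = 2 + 0.5·11 = 7.5; r = 8.5 − 7.5 = 1
x=14: ŷ = 2 + 0.5·14 = 9; r = 11 − 9 = 2
x=15: ŷ = 2 + 0.5·15 = 9.5; r = 11.5 − 9.5 = 2
x=16: ŷ = 2 + 0.5·16 = 10; r = 9 − 10 = -1
x=17: ŷ = 2 + 0.5·17 = 10.5; r = 7.5 − 10.5 = -3
SSE = 9 + 4 + 0 + 1 + 4 + 4 + 1 + 9 = 32
s = √(32/6) = √5.33333 ≈ 2.309

s = 2.309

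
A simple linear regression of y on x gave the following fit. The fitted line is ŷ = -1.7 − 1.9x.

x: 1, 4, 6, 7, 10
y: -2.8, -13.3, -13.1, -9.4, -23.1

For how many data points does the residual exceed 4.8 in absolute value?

1

x=1: ŷ = -1.7 − 1.9·1 = -3.6; e = -2.8 − (-3.6) = 0.8
x=4: ŷ = -1.7 − 1.9·4 = -9.3; e = -13.3 − (-9.3) = -4
x=6: ŷ = -1.7 − 1.9·6 = -13.1; e = -13.1 − (-13.1) = 0
x=7: ŷ = -1.7 − 1.9·7 = -15; e = -9.4 − (-15) = 5.6
x=10: ŷ = -1.7 − 1.9·10 = -20.7; e = -23.1 − (-20.7) = -2.4
|e| > 4.8: x=7 (|e|=5.6) → 1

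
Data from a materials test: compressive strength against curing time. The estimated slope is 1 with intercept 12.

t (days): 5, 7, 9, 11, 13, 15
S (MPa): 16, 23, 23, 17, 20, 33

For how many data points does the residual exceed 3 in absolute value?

t=5: ŷ = 12 + 5 = 17; e = 16 − 17 = -1
t=7: ŷ = 12 + 7 = 19; e = 23 − 19 = 4
t=9: ŷ = 12 + 9 = 21; e = 23 − 21 = 2
t=11: ŷ = 12 + 11 = 23; e = 17 − 23 = -6
t=13: ŷ = 12 + 13 = 25; e = 20 − 25 = -5
t=15: ŷ = 12 + 15 = 27; e = 33 − 27 = 6
|e| > 3: t=7 (|e|=4), t=11 (|e|=6), t=13 (|e|=5), t=15 (|e|=6) → 4

4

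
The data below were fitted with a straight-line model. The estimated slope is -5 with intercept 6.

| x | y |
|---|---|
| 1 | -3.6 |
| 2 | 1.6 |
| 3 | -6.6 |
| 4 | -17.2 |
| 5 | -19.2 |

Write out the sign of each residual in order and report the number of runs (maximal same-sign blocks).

x=1: ŷ = 6 − 5·1 = 1; r = -3.6 − 1 = -4.6
x=2: ŷ = 6 − 5·2 = -4; r = 1.6 − (-4) = 5.6
x=3: ŷ = 6 − 5·3 = -9; r = -6.6 − (-9) = 2.4
x=4: ŷ = 6 − 5·4 = -14; r = -17.2 − (-14) = -3.2
x=5: ŷ = 6 − 5·5 = -19; r = -19.2 − (-19) = -0.2
Signs: − + + − −
Runs: −×1, +×2, −×2 → 3

3 runs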